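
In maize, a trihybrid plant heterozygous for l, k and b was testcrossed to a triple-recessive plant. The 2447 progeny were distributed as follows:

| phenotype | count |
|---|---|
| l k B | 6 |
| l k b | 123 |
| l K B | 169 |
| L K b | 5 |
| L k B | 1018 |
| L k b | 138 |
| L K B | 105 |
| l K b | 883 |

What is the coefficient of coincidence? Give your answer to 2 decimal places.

The two most frequent reciprocal classes, l K b and L k B, are the parental types, so the F1 was l K b / L k B.
The two rarest classes, L K b and l k B, are the double crossovers. Comparing them with the parentals, only the l allele has switched, so l is the middle locus and the order is b – l – k.
b–l: (307 + 11)/2447 = 0.1300; l–k: (228 + 11)/2447 = 0.0977.
Expected DCO frequency = 0.1300 × 0.0977 ≈ 0.01270; observed = 11/2447 ≈ 0.00450.
Coefficient of coincidence = 0.00450/0.01270 ≈ 0.35.

0.35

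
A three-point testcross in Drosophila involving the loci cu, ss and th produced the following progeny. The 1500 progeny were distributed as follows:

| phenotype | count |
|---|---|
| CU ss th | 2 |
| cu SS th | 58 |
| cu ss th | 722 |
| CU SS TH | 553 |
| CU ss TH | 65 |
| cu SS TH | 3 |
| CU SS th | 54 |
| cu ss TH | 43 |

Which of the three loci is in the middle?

The two most frequent reciprocal classes, CU SS TH and cu ss th, are the parental types, so the F1 was CU SS TH / cu ss th.
The two rarest classes, cu SS TH and CU ss th, are the double crossovers. Comparing them with the parentals, only the cu allele has switched, so cu is the middle locus and the order is ss – cu – th.

cu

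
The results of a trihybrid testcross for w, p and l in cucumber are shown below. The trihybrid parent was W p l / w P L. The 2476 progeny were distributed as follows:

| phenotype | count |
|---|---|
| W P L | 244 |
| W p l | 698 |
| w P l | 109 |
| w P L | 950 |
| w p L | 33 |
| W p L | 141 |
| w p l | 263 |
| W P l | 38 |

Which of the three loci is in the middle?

The two rarest classes, W P l and w p L, are the double crossovers. Comparing them with the parentals, only the p allele has switched, so p is the middle locus and the order is w – p – l.

p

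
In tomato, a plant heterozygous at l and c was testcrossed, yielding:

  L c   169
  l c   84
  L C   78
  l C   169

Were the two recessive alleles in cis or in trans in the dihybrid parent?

trans

The two most frequent classes are L c (169) and l C (169); these are the parental (non-recombinant) types.
So the F1 carried L c on one chromosome and l C on the other — the recessive alleles are on opposite chromosomes (trans / repulsion).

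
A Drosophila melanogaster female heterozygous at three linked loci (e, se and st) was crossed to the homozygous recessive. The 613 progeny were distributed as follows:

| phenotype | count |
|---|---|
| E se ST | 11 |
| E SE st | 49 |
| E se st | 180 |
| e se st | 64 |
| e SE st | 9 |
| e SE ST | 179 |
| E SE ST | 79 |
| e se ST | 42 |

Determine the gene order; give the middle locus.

st

The two most frequent reciprocal classes, e SE ST and E se st, are the parental types, so the F1 was e SE ST / E se st.
The two rarest classes, e SE st and E se ST, are the double crossovers. Comparing them with the parentals, only the st allele has switched, so st is the middle locus and the order is se – st – e.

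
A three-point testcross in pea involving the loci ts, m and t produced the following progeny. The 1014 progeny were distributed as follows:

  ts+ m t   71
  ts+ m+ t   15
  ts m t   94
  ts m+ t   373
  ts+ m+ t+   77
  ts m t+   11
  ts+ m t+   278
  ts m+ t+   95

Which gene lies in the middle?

The two most frequent reciprocal classes, ts m+ t and ts+ m t+, are the parental types, so the F1 was ts m+ t / ts+ m t+.
The two rarest classes, ts+ m+ t and ts m t+, are the double crossovers. Comparing them with the parentals, only the ts allele has switched, so ts is the middle locus and the order is t – ts – m.

ts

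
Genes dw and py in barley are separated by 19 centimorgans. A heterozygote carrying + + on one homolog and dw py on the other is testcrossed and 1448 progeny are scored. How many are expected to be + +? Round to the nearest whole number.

586

A map distance of 19 centimorgans corresponds to a recombination frequency of 0.190.
The F1 is + + / dw py, so + + is a parental gamete class with expected frequency (1 − r)/2 = 0.810/2 = 0.4050.
Expected number = 0.4050 × 1448 = 586.44 ≈ 586.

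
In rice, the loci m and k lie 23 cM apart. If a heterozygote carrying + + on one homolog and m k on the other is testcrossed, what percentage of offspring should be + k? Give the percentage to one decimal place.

11.5%

A map distance of 23 cM corresponds to a recombination frequency of 0.230.
The F1 is + + / m k, so + k is a recombinant gamete class with expected frequency r/2 = 0.230/2 = 0.1150.
That is 0.1150 = 11.5% of the progeny.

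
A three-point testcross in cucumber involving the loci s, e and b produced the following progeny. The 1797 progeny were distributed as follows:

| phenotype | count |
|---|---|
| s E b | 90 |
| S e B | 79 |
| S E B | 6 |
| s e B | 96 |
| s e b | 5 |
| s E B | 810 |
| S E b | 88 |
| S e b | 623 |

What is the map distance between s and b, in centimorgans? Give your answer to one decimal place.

10.0 centimorgans

The two most frequent reciprocal classes, S e b and s E B, are the parental types, so the F1 was S e b / s E B.
The two rarest classes, s e b and S E B, are the double crossovers. Comparing them with the parentals, only the s allele has switched, so s is the middle locus and the order is e – s – b.
Crossovers in the s–b interval produce the single-crossover classes S e B and s E b (79 + 90 = 169) plus the double crossovers (11).
RF(s–b) = (169 + 11) / 1797 = 180/1797 = 0.1002 → 10.0 centimorgans.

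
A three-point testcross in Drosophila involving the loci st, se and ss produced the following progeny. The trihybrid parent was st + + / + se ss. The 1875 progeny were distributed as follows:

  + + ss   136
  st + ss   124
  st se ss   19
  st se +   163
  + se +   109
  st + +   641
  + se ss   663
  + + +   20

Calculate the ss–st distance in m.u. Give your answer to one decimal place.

14.5 m.u.

The two rarest classes, + + + and st se ss, are the double crossovers. Comparing them with the parentals, only the st allele has switched, so st is the middle locus and the order is ss – st – se.
Crossovers in the ss–st interval produce the single-crossover classes st + ss and + se + (124 + 109 = 233) plus the double crossovers (39).
RF(ss–st) = (233 + 39) / 1875 = 272/1875 = 0.1451 → 14.5 m.u.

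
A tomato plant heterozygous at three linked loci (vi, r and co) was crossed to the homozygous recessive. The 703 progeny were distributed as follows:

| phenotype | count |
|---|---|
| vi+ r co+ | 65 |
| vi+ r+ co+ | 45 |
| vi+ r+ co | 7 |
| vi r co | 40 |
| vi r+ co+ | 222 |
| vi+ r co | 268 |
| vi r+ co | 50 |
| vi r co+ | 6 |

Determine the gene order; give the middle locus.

r

The two most frequent reciprocal classes, vi r+ co+ and vi+ r co, are the parental types, so the F1 was vi r+ co+ / vi+ r co.
The two rarest classes, vi r co+ and vi+ r+ co, are the double crossovers. Comparing them with the parentals, only the r allele has switched, so r is the middle locus and the order is co – r – vi.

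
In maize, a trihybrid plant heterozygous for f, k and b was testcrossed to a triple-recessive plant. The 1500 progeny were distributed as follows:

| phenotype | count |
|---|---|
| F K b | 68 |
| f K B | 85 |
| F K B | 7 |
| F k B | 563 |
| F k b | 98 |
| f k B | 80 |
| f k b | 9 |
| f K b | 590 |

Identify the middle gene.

The two most frequent reciprocal classes, F k B and f K b, are the parental types, so the F1 was F k B / f K b.
The two rarest classes, F K B and f k b, are the double crossovers. Comparing them with the parentals, only the k allele has switched, so k is the middle locus and the order is f – k – b.

k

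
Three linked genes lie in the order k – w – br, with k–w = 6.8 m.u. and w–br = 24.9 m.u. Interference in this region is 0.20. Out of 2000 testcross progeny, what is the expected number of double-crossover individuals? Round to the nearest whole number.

Map distances give recombination frequencies of 0.068 and 0.249 for the two intervals.
With interference 0.20 (so coincidence = 0.80), expected double-crossover frequency = 0.068 × 0.249 × 0.80 = 0.01355.
Expected number = 0.01355 × 2000 = 27.09 ≈ 27.

27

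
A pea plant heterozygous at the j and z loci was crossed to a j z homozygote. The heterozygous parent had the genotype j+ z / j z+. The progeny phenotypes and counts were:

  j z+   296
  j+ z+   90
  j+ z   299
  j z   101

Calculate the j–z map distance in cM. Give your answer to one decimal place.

24.3 cM

The recombinant classes are j+ z+ and j z: 90 + 101 = 191.
Recombination frequency = 191/786 = 0.2430 ≈ 24.3%, i.e. 24.3 cM.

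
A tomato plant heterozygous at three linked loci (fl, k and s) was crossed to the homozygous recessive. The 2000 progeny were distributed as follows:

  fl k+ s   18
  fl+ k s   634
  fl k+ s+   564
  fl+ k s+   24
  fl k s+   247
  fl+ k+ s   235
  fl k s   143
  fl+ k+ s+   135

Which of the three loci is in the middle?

s

The two most frequent reciprocal classes, fl k+ s+ and fl+ k s, are the parental types, so the F1 was fl k+ s+ / fl+ k s.
The two rarest classes, fl k+ s and fl+ k s+, are the double crossovers. Comparing them with the parentals, only the s allele has switched, so s is the middle locus and the order is fl – s – k.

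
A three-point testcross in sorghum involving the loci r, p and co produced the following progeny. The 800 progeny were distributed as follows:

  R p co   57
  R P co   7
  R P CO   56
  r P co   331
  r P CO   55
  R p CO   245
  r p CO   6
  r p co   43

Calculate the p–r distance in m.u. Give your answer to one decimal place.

The two most frequent reciprocal classes, R p CO and r P co, are the parental types, so the F1 was R p CO / r P co.
The two rarest classes, r p CO and R P co, are the double crossovers. Comparing them with the parentals, only the r allele has switched, so r is the middle locus and the order is p – r – co.
Crossovers in the p–r interval produce the single-crossover classes R P CO and r p co (56 + 43 = 99) plus the double crossovers (13).
RF(p–r) = (99 + 13) / 800 = 112/800 = 0.1400 → 14.0 m.u.

14.0 m.u.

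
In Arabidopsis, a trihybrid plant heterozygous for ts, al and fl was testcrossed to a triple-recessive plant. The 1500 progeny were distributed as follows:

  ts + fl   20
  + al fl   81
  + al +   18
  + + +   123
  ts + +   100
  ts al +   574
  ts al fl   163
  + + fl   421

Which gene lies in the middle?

The two most frequent reciprocal classes, ts al + and + + fl, are the parental types, so the F1 was ts al + / + + fl.
The two rarest classes, + al + and ts + fl, are the double crossovers. Comparing them with the parentals, only the ts allele has switched, so ts is the middle locus and the order is al – ts – fl.

ts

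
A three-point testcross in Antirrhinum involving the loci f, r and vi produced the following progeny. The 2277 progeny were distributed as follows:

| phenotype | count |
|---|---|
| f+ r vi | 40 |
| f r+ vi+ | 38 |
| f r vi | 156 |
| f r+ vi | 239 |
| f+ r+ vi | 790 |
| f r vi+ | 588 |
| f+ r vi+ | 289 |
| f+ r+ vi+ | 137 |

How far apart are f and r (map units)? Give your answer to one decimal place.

The two most frequent reciprocal classes, f r vi+ and f+ r+ vi, are the parental types, so the F1 was f r vi+ / f+ r+ vi.
The two rarest classes, f r+ vi+ and f+ r vi, are the double crossovers. Comparing them with the parentals, only the r allele has switched, so r is the middle locus and the order is vi – r – f.
Crossovers in the r–f interval produce the single-crossover classes f+ r vi+ and f r+ vi (289 + 239 = 528) plus the double crossovers (78).
RF(r–f) = (528 + 78) / 2277 = 606/2277 = 0.2661 → 26.6 map units.

26.6 map units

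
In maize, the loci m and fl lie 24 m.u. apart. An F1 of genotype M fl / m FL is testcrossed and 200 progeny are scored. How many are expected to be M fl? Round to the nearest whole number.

76

A map distance of 24 m.u. corresponds to a recombination frequency of 0.240.
The F1 is M fl / m FL, so M fl is a parental gamete class with expected frequency (1 − r)/2 = 0.760/2 = 0.3800.
Expected number = 0.3800 × 200 = 76.00 ≈ 76.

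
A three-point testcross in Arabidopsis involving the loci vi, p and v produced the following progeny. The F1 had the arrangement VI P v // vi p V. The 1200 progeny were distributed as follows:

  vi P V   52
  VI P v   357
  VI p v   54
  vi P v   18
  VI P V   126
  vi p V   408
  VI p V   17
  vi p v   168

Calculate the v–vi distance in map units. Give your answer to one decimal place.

The two rarest classes, vi P v and VI p V, are the double crossovers. Comparing them with the parentals, only the vi allele has switched, so vi is the middle locus and the order is v – vi – p.
Crossovers in the v–vi interval produce the single-crossover classes VI P V and vi p v (126 + 168 = 294) plus the double crossovers (35).
RF(v–vi) = (294 + 35) / 1200 = 329/1200 = 0.2742 → 27.4 map units.

27.4 map units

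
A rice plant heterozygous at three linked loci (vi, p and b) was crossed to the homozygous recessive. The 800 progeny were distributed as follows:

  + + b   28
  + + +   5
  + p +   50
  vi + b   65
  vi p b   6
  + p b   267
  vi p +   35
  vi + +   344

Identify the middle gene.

vi

The two most frequent reciprocal classes, vi + + and + p b, are the parental types, so the F1 was vi + + / + p b.
The two rarest classes, + + + and vi p b, are the double crossovers. Comparing them with the parentals, only the vi allele has switched, so vi is the middle locus and the order is p – vi – b.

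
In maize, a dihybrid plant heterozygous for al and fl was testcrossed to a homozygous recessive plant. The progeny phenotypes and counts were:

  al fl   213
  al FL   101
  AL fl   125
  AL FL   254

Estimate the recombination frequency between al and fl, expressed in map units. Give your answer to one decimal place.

32.6 map units

The two most frequent classes, AL FL (254) and al fl (213), are the parental types, so the F1 was AL FL / al fl.
The recombinant classes are AL fl and al FL: 125 + 101 = 226.
Recombination frequency = 226/693 = 0.3261 ≈ 32.6%, i.e. 32.6 map units.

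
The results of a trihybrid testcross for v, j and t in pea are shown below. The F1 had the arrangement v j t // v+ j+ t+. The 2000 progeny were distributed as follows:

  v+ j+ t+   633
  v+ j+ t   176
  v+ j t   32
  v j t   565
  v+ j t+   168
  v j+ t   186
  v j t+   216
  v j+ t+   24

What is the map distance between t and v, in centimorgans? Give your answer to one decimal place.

The two rarest classes, v+ j t and v j+ t+, are the double crossovers. Comparing them with the parentals, only the v allele has switched, so v is the middle locus and the order is j – v – t.
Crossovers in the v–t interval produce the single-crossover classes v j t+ and v+ j+ t (216 + 176 = 392) plus the double crossovers (56).
RF(v–t) = (392 + 56) / 2000 = 448/2000 = 0.2240 → 22.4 centimorgans.

22.4 centimorgans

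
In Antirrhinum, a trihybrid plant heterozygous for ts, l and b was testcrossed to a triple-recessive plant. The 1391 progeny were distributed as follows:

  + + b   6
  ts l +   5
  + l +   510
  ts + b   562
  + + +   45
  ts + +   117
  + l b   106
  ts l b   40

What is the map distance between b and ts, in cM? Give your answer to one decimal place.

The two most frequent reciprocal classes, + l + and ts + b, are the parental types, so the F1 was + l + / ts + b.
The two rarest classes, ts l + and + + b, are the double crossovers. Comparing them with the parentals, only the ts allele has switched, so ts is the middle locus and the order is b – ts – l.
Crossovers in the b–ts interval produce the single-crossover classes + l b and ts + + (106 + 117 = 223) plus the double crossovers (11).
RF(b–ts) = (223 + 11) / 1391 = 234/1391 = 0.1682 → 16.8 cM.

16.8 cM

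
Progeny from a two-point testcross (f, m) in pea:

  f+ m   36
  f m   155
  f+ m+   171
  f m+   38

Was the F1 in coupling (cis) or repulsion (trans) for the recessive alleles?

The two most frequent classes are f+ m+ (171) and f m (155); these are the parental (non-recombinant) types.
So the F1 carried f+ m+ on one chromosome and f m on the other — the recessive alleles are on the same chromosome (cis / coupling).

cis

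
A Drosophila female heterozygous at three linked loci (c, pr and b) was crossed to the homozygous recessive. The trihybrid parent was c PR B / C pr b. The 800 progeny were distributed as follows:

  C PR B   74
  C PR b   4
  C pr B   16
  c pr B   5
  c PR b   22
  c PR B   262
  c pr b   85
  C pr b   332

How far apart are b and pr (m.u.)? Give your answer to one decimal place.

The two rarest classes, c pr B and C PR b, are the double crossovers. Comparing them with the parentals, only the pr allele has switched, so pr is the middle locus and the order is b – pr – c.
Crossovers in the b–pr interval produce the single-crossover classes c PR b and C pr B (22 + 16 = 38) plus the double crossovers (9).
RF(b–pr) = (38 + 9) / 800 = 47/800 = 0.0587 → 5.9 m.u.

5.9 m.u.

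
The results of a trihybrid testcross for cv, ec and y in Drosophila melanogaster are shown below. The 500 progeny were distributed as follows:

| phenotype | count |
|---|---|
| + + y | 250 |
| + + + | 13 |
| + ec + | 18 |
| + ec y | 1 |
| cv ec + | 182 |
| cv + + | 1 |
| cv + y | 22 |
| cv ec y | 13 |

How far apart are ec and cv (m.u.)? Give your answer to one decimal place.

The two most frequent reciprocal classes, + + y and cv ec +, are the parental types, so the F1 was + + y / cv ec +.
The two rarest classes, + ec y and cv + +, are the double crossovers. Comparing them with the parentals, only the ec allele has switched, so ec is the middle locus and the order is y – ec – cv.
Crossovers in the ec–cv interval produce the single-crossover classes cv + y and + ec + (22 + 18 = 40) plus the double crossovers (2).
RF(ec–cv) = (40 + 2) / 500 = 42/500 = 0.0840 → 8.4 m.u.

8.4 m.u.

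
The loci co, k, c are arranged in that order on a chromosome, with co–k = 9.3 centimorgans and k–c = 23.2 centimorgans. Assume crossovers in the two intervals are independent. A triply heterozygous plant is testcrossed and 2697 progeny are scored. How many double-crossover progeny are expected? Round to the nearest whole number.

58

Map distances give recombination frequencies of 0.093 and 0.232 for the two intervals.
With no interference, expected double-crossover frequency = 0.093 × 0.232 = 0.02158.
Expected number = 0.02158 × 2697 = 58.19 ≈ 58.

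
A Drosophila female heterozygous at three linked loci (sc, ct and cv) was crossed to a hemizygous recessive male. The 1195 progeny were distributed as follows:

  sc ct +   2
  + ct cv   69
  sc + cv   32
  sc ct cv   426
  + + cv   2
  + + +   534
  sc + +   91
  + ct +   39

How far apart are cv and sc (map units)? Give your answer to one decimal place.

The two most frequent reciprocal classes, + + + and sc ct cv, are the parental types, so the F1 was + + + / sc ct cv.
The two rarest classes, + + cv and sc ct +, are the double crossovers. Comparing them with the parentals, only the cv allele has switched, so cv is the middle locus and the order is ct – cv – sc.
Crossovers in the cv–sc interval produce the single-crossover classes sc + + and + ct cv (91 + 69 = 160) plus the double crossovers (4).
RF(cv–sc) = (160 + 4) / 1195 = 164/1195 = 0.1372 → 13.7 map units.

13.7 map units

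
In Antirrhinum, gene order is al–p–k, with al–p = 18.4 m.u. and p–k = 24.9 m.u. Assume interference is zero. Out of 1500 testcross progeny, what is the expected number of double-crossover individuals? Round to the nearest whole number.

Map distances give recombination frequencies of 0.184 and 0.249 for the two intervals.
With no interference, expected double-crossover frequency = 0.184 × 0.249 = 0.04582.
Expected number = 0.04582 × 1500 = 68.72 ≈ 69.

69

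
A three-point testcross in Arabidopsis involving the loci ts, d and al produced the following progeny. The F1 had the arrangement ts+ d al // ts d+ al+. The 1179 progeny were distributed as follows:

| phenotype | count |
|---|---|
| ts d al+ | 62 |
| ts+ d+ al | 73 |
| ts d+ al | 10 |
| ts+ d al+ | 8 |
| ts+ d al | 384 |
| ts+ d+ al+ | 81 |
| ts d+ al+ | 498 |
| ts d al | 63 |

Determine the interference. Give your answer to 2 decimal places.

0.14

The two rarest classes, ts+ d al+ and ts d+ al, are the double crossovers. Comparing them with the parentals, only the al allele has switched, so al is the middle locus and the order is ts – al – d.
ts–al: (144 + 18)/1179 = 0.1374; al–d: (135 + 18)/1179 = 0.1298.
Expected DCO frequency = 0.1374 × 0.1298 ≈ 0.01783; observed = 18/1179 ≈ 0.01527.
Coefficient of coincidence = 0.01527/0.01783 ≈ 0.86; interference = 1 − 0.86 = 0.14.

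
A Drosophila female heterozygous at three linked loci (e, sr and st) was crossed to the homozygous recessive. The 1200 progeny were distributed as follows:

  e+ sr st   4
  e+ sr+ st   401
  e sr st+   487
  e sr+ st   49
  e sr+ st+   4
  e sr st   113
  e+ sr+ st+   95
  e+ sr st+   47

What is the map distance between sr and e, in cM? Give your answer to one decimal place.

8.7 cM

The two most frequent reciprocal classes, e+ sr+ st and e sr st+, are the parental types, so the F1 was e+ sr+ st / e sr st+.
The two rarest classes, e+ sr st and e sr+ st+, are the double crossovers. Comparing them with the parentals, only the sr allele has switched, so sr is the middle locus and the order is e – sr – st.
Crossovers in the e–sr interval produce the single-crossover classes e sr+ st and e+ sr st+ (49 + 47 = 96) plus the double crossovers (8).
RF(e–sr) = (96 + 8) / 1200 = 104/1200 = 0.0867 → 8.7 cM.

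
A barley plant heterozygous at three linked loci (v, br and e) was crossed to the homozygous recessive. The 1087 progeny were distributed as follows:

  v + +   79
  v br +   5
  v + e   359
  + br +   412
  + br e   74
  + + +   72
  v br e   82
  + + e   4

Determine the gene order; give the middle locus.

v

The two most frequent reciprocal classes, v + e and + br +, are the parental types, so the F1 was v + e / + br +.
The two rarest classes, + + e and v br +, are the double crossovers. Comparing them with the parentals, only the v allele has switched, so v is the middle locus and the order is br – v – e.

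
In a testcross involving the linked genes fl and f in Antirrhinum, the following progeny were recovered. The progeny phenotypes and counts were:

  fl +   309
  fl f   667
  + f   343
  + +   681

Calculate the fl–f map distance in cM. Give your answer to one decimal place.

32.6 cM

The two most frequent classes, + + (681) and fl f (667), are the parental types, so the F1 was + + / fl f.
The recombinant classes are + f and fl +: 343 + 309 = 652.
Recombination frequency = 652/2000 = 0.3260 ≈ 32.6%, i.e. 32.6 cM.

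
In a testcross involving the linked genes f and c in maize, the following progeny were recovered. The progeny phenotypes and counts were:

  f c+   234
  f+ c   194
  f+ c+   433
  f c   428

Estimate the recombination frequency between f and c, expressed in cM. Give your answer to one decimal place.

The two most frequent classes, f+ c+ (433) and f c (428), are the parental types, so the F1 was f+ c+ / f c.
The recombinant classes are f+ c and f c+: 194 + 234 = 428.
Recombination frequency = 428/1289 = 0.3320 ≈ 33.2%, i.e. 33.2 cM.

33.2 cM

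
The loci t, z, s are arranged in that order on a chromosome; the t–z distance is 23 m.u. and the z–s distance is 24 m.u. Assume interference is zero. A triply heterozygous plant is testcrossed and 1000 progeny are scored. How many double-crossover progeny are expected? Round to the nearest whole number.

55

Map distances give recombination frequencies of 0.230 and 0.240 for the two intervals.
With no interference, expected double-crossover frequency = 0.230 × 0.240 = 0.05520.
Expected number = 0.05520 × 1000 = 55.20 ≈ 55.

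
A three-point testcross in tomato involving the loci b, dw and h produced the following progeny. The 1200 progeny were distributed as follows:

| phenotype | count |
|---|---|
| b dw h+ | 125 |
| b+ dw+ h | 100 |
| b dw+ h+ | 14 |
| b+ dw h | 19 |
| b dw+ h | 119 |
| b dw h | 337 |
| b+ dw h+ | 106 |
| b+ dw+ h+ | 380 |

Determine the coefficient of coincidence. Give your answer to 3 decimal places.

0.595

The two most frequent reciprocal classes, b dw h and b+ dw+ h+, are the parental types, so the F1 was b dw h / b+ dw+ h+.
The two rarest classes, b+ dw h and b dw+ h+, are the double crossovers. Comparing them with the parentals, only the b allele has switched, so b is the middle locus and the order is h – b – dw.
h–b: (225 + 33)/1200 = 0.2150; b–dw: (225 + 33)/1200 = 0.2150.
Expected DCO frequency = 0.2150 × 0.2150 ≈ 0.04622; observed = 33/1200 ≈ 0.02750.
Coefficient of coincidence = 0.02750/0.04622 ≈ 0.595.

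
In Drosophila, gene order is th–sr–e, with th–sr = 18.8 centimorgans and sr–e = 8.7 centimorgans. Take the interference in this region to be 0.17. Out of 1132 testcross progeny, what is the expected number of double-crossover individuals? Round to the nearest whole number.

15

Map distances give recombination frequencies of 0.188 and 0.087 for the two intervals.
With interference 0.17 (so coincidence = 0.83), expected double-crossover frequency = 0.188 × 0.087 × 0.83 = 0.01358.
Expected number = 0.01358 × 1132 = 15.37 ≈ 15.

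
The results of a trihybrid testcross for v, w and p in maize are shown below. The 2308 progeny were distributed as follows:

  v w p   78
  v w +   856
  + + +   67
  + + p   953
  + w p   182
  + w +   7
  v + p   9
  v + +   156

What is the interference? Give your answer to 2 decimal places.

The two most frequent reciprocal classes, v w + and + + p, are the parental types, so the F1 was v w + / + + p.
The two rarest classes, + w + and v + p, are the double crossovers. Comparing them with the parentals, only the v allele has switched, so v is the middle locus and the order is w – v – p.
w–v: (338 + 16)/2308 = 0.1534; v–p: (145 + 16)/2308 = 0.0698.
Expected DCO frequency = 0.1534 × 0.0698 ≈ 0.01071; observed = 16/2308 ≈ 0.00693.
Coefficient of coincidence = 0.00693/0.01071 ≈ 0.65; interference = 1 − 0.65 = 0.35.

0.35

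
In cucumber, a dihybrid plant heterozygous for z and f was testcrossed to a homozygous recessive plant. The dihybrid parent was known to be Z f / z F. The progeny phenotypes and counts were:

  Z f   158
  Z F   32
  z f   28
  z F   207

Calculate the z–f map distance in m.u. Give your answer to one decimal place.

14.1 m.u.

The recombinant classes are Z F and z f: 32 + 28 = 60.
Recombination frequency = 60/425 = 0.1412 ≈ 14.1%, i.e. 14.1 m.u.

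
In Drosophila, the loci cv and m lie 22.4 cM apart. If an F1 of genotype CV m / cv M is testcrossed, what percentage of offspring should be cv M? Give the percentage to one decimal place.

A map distance of 22.4 cM corresponds to a recombination frequency of 0.224.
The F1 is CV m / cv M, so cv M is a parental gamete class with expected frequency (1 − r)/2 = 0.776/2 = 0.3880.
That is 0.3880 = 38.8% of the progeny.

38.8%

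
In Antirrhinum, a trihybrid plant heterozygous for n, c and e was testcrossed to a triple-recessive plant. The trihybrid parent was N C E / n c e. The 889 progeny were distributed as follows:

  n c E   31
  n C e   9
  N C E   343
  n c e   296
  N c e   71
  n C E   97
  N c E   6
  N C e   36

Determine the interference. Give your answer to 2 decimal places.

The two rarest classes, N c E and n C e, are the double crossovers. Comparing them with the parentals, only the c allele has switched, so c is the middle locus and the order is n – c – e.
n–c: (168 + 15)/889 = 0.2058; c–e: (67 + 15)/889 = 0.0922.
Expected DCO frequency = 0.2058 × 0.0922 ≈ 0.01897; observed = 15/889 ≈ 0.01687.
Coefficient of coincidence = 0.01687/0.01897 ≈ 0.89; interference = 1 − 0.89 = 0.11.

0.11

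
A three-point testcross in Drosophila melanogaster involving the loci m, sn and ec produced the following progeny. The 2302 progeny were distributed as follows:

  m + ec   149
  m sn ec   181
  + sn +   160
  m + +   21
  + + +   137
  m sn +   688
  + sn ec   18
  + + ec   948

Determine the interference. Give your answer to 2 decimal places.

The two most frequent reciprocal classes, m sn + and + + ec, are the parental types, so the F1 was m sn + / + + ec.
The two rarest classes, m + + and + sn ec, are the double crossovers. Comparing them with the parentals, only the sn allele has switched, so sn is the middle locus and the order is m – sn – ec.
m–sn: (309 + 39)/2302 = 0.1512; sn–ec: (318 + 39)/2302 = 0.1551.
Expected DCO frequency = 0.1512 × 0.1551 ≈ 0.02345; observed = 39/2302 ≈ 0.01694.
Coefficient of coincidence = 0.01694/0.02345 ≈ 0.72; interference = 1 − 0.72 = 0.28.

0.28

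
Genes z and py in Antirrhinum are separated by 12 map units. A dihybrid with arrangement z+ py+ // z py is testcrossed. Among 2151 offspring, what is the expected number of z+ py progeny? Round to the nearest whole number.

129

A map distance of 12 map units corresponds to a recombination frequency of 0.120.
The F1 is z+ py+ / z py, so z+ py is a recombinant gamete class with expected frequency r/2 = 0.120/2 = 0.0600.
Expected number = 0.0600 × 2151 = 129.06 ≈ 129.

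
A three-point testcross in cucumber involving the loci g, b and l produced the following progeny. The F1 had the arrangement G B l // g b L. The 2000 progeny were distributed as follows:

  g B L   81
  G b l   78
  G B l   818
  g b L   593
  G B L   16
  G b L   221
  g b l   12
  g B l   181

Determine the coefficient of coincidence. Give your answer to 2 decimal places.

0.70

The two rarest classes, G B L and g b l, are the double crossovers. Comparing them with the parentals, only the l allele has switched, so l is the middle locus and the order is b – l – g.
b–l: (159 + 28)/2000 = 0.0935; l–g: (402 + 28)/2000 = 0.2150.
Expected DCO frequency = 0.0935 × 0.2150 ≈ 0.02010; observed = 28/2000 ≈ 0.01400.
Coefficient of coincidence = 0.01400/0.02010 ≈ 0.70.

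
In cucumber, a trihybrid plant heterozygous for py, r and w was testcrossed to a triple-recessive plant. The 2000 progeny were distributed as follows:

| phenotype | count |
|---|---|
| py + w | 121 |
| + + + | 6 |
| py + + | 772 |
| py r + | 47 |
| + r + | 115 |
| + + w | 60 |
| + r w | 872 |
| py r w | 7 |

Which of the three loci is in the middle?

The two most frequent reciprocal classes, + r w and py + +, are the parental types, so the F1 was + r w / py + +.
The two rarest classes, py r w and + + +, are the double crossovers. Comparing them with the parentals, only the py allele has switched, so py is the middle locus and the order is r – py – w.

py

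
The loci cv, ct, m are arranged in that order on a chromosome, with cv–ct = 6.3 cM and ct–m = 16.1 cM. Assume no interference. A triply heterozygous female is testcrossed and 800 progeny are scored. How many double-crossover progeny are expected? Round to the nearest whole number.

8

Map distances give recombination frequencies of 0.063 and 0.161 for the two intervals.
With no interference, expected double-crossover frequency = 0.063 × 0.161 = 0.01014.
Expected number = 0.01014 × 800 = 8.11 ≈ 8.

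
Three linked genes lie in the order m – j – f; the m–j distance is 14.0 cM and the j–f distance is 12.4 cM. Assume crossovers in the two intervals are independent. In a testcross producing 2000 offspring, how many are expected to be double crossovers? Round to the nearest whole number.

35

Map distances give recombination frequencies of 0.140 and 0.124 for the two intervals.
With no interference, expected double-crossover frequency = 0.140 × 0.124 = 0.01736.
Expected number = 0.01736 × 2000 = 34.72 ≈ 35.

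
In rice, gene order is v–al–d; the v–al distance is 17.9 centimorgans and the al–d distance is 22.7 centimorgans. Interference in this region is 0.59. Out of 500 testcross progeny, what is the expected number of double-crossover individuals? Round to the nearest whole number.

8

Map distances give recombination frequencies of 0.179 and 0.227 for the two intervals.
With interference 0.59 (so coincidence = 0.41), expected double-crossover frequency = 0.179 × 0.227 × 0.41 = 0.01666.
Expected number = 0.01666 × 500 = 8.33 ≈ 8.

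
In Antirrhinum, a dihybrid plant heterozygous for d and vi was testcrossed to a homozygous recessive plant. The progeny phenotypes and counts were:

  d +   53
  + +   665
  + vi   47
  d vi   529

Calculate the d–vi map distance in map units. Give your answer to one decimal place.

7.7 map units

The two most frequent classes, + + (665) and d vi (529), are the parental types, so the F1 was + + / d vi.
The recombinant classes are + vi and d +: 47 + 53 = 100.
Recombination frequency = 100/1294 = 0.0773 ≈ 7.7%, i.e. 7.7 map units.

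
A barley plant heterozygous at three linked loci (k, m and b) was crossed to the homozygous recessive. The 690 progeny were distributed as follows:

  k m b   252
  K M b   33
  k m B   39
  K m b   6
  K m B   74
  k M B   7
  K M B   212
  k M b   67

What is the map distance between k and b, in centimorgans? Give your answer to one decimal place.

12.3 centimorgans

The two most frequent reciprocal classes, k m b and K M B, are the parental types, so the F1 was k m b / K M B.
The two rarest classes, K m b and k M B, are the double crossovers. Comparing them with the parentals, only the k allele has switched, so k is the middle locus and the order is b – k – m.
Crossovers in the b–k interval produce the single-crossover classes k m B and K M b (39 + 33 = 72) plus the double crossovers (13).
RF(b–k) = (72 + 13) / 690 = 85/690 = 0.1232 → 12.3 centimorgans.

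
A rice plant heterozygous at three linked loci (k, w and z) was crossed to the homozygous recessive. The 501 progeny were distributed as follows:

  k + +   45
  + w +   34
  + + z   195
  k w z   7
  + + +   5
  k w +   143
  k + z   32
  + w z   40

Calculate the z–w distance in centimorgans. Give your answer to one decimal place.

The two most frequent reciprocal classes, + + z and k w +, are the parental types, so the F1 was + + z / k w +.
The two rarest classes, + + + and k w z, are the double crossovers. Comparing them with the parentals, only the z allele has switched, so z is the middle locus and the order is w – z – k.
Crossovers in the w–z interval produce the single-crossover classes + w z and k + + (40 + 45 = 85) plus the double crossovers (12).
RF(w–z) = (85 + 12) / 501 = 97/501 = 0.1936 → 19.4 centimorgans.

19.4 centimorgans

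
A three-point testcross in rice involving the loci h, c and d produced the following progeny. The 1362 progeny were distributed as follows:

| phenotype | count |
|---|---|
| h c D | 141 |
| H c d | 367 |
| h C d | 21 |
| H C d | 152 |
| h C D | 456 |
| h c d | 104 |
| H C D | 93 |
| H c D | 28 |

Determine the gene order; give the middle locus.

The two most frequent reciprocal classes, h C D and H c d, are the parental types, so the F1 was h C D / H c d.
The two rarest classes, h C d and H c D, are the double crossovers. Comparing them with the parentals, only the d allele has switched, so d is the middle locus and the order is h – d – c.

d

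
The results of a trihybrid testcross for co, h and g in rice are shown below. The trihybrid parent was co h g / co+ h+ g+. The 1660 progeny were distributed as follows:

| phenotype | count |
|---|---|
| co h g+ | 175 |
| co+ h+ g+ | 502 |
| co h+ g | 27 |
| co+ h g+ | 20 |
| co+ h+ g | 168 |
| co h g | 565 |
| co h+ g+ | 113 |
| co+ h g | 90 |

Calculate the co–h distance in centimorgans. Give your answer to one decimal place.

The two rarest classes, co h+ g and co+ h g+, are the double crossovers. Comparing them with the parentals, only the h allele has switched, so h is the middle locus and the order is g – h – co.
Crossovers in the h–co interval produce the single-crossover classes co+ h g and co h+ g+ (90 + 113 = 203) plus the double crossovers (47).
RF(h–co) = (203 + 47) / 1660 = 250/1660 = 0.1506 → 15.1 centimorgans.

15.1 centimorgans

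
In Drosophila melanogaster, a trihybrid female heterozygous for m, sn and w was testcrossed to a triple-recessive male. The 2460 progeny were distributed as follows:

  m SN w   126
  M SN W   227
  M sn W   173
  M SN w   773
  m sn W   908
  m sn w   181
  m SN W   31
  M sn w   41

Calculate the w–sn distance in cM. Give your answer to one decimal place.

The two most frequent reciprocal classes, M SN w and m sn W, are the parental types, so the F1 was M SN w / m sn W.
The two rarest classes, M sn w and m SN W, are the double crossovers. Comparing them with the parentals, only the sn allele has switched, so sn is the middle locus and the order is w – sn – m.
Crossovers in the w–sn interval produce the single-crossover classes M SN W and m sn w (227 + 181 = 408) plus the double crossovers (72).
RF(w–sn) = (408 + 72) / 2460 = 480/2460 = 0.1951 → 19.5 cM.

19.5 cM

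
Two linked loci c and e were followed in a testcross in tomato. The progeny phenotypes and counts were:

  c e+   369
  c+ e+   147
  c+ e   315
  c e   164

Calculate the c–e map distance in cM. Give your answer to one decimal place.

31.3 cM

The two most frequent classes, c+ e (315) and c e+ (369), are the parental types, so the F1 was c+ e / c e+.
The recombinant classes are c+ e+ and c e: 147 + 164 = 311.
Recombination frequency = 311/995 = 0.3126 ≈ 31.3%, i.e. 31.3 cM.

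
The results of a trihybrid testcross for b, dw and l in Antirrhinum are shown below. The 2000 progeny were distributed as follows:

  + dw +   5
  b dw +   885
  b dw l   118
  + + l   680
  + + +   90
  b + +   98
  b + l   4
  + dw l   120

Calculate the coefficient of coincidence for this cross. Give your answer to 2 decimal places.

0.37

The two most frequent reciprocal classes, + + l and b dw +, are the parental types, so the F1 was + + l / b dw +.
The two rarest classes, b + l and + dw +, are the double crossovers. Comparing them with the parentals, only the b allele has switched, so b is the middle locus and the order is l – b – dw.
l–b: (208 + 9)/2000 = 0.1085; b–dw: (218 + 9)/2000 = 0.1135.
Expected DCO frequency = 0.1085 × 0.1135 ≈ 0.01231; observed = 9/2000 ≈ 0.00450.
Coefficient of coincidence = 0.00450/0.01231 ≈ 0.37.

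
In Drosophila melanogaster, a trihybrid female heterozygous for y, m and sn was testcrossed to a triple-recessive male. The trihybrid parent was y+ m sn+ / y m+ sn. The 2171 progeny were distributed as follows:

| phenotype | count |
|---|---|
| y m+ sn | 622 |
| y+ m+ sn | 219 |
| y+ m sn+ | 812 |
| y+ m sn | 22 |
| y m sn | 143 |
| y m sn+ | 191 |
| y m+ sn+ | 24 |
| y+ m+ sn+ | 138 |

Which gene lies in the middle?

sn

The two rarest classes, y+ m sn and y m+ sn+, are the double crossovers. Comparing them with the parentals, only the sn allele has switched, so sn is the middle locus and the order is y – sn – m.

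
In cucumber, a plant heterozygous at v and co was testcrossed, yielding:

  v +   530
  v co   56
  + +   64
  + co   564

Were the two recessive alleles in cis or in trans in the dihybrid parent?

trans

The two most frequent classes are + co (564) and v + (530); these are the parental (non-recombinant) types.
So the F1 carried + co on one chromosome and v + on the other — the recessive alleles are on opposite chromosomes (trans / repulsion).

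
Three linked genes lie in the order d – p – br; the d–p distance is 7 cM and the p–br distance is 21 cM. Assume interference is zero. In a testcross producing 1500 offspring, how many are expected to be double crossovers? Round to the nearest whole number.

22

Map distances give recombination frequencies of 0.070 and 0.210 for the two intervals.
With no interference, expected double-crossover frequency = 0.070 × 0.210 = 0.01470.
Expected number = 0.01470 × 1500 = 22.05 ≈ 22.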